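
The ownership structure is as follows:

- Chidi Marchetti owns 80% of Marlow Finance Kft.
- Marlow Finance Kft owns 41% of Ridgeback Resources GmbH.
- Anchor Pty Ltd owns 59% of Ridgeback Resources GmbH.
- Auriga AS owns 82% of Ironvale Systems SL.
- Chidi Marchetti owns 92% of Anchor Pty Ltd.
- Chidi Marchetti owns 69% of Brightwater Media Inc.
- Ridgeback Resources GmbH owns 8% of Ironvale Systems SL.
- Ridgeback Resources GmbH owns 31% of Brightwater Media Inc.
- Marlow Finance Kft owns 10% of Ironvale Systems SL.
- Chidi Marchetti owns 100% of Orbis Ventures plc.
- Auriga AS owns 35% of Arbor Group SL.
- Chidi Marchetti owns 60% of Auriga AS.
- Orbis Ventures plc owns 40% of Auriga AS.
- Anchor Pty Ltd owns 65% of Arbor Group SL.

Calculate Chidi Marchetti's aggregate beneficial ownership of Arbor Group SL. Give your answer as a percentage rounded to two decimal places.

Chidi reaches Arbor along 3 paths.
Via Anchor: 92% × 65% = 59.8%.
Via Orbis → Auriga: 100% × 40% × 35% = 14%.
Via Auriga: 60% × 35% = 21%.
Total: 59.8% + 14% + 21% = 94.8%.
Rounded: 94.80%.

94.80%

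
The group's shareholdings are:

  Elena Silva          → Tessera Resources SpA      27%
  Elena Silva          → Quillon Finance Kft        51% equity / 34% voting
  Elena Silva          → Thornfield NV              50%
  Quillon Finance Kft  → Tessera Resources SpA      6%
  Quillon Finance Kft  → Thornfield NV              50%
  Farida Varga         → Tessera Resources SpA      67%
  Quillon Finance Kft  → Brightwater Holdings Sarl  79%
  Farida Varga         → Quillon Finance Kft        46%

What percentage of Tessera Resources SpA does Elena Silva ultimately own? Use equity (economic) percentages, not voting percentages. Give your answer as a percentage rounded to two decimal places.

30.06%

Elena reaches Tessera along 2 paths.
Via Quillon: 51% × 6% = 3.06%.
Direct stake: 27% = 27%.
Total: 3.06% + 27% = 30.06%.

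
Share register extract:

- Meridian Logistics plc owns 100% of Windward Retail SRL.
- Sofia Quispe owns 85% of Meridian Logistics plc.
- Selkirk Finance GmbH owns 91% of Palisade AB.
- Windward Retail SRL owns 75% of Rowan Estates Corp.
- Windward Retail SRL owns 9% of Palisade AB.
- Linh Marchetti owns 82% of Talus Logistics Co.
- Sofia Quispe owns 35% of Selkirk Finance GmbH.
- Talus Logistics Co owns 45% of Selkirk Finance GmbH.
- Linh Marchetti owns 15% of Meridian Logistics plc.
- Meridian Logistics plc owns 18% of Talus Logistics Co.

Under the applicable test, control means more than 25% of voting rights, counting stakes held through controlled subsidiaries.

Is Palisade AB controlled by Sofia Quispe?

Sofia holds 85% of Meridian, so Sofia controls Meridian.
Meridian holds 100% of Windward, so Sofia controls Windward.
Sofia holds 35% of Selkirk, so Sofia controls Selkirk.
Selkirk and Windward together hold 91% + 9% = 100% of Palisade, so Sofia controls Palisade.

Yes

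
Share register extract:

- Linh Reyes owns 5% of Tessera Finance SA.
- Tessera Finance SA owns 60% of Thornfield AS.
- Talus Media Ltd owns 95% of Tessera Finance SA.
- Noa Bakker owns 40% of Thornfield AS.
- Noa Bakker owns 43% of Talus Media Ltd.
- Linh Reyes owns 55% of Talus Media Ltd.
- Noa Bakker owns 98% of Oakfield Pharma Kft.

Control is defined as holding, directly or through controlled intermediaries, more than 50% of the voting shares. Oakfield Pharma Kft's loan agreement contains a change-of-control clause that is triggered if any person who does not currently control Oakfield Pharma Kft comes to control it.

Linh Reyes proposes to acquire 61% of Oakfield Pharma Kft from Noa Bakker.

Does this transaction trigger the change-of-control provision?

Yes

The purchase adds only to Linh's holdings (Noa's stake shrinks), so Linh is the only person who could newly come to control Oakfield.
Linh holds 55% of Talus, so Linh controls Talus.
Talus and Linh together hold 95% + 5% = 100% of Tessera, so Linh controls Tessera.
Tessera holds 60% of Thornfield, so Linh controls Thornfield.
Neither Linh nor any entity Linh controls holds any voting interest in Oakfield.
So before the transaction, Linh does not control Oakfield.
After the purchase, Linh holds 61% of Oakfield directly, and Noa's stake falls to 37%.
Linh holds 61% of Oakfield, so Linh controls Oakfield.
Linh did not control Oakfield before and does after, so the clause is triggered.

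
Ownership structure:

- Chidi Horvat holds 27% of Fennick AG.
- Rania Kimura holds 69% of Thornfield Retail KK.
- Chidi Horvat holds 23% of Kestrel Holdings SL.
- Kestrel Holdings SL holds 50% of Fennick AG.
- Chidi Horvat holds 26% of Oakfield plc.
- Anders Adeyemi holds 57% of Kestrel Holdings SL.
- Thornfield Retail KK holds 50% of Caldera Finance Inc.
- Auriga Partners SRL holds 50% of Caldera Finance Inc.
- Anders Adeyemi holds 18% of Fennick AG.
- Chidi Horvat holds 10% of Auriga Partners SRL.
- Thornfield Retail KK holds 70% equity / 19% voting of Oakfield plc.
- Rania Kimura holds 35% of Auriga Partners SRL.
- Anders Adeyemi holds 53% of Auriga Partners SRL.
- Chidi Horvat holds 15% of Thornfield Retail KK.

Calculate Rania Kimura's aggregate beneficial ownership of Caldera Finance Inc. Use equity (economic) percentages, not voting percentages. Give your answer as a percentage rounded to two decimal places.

52.00%

Rania reaches Caldera along 2 paths.
Via Auriga: 35% × 50% = 17.5%.
Via Thornfield: 69% × 50% = 34.5%.
Total: 17.5% + 34.5% = 52%.
Rounded: 52.00%.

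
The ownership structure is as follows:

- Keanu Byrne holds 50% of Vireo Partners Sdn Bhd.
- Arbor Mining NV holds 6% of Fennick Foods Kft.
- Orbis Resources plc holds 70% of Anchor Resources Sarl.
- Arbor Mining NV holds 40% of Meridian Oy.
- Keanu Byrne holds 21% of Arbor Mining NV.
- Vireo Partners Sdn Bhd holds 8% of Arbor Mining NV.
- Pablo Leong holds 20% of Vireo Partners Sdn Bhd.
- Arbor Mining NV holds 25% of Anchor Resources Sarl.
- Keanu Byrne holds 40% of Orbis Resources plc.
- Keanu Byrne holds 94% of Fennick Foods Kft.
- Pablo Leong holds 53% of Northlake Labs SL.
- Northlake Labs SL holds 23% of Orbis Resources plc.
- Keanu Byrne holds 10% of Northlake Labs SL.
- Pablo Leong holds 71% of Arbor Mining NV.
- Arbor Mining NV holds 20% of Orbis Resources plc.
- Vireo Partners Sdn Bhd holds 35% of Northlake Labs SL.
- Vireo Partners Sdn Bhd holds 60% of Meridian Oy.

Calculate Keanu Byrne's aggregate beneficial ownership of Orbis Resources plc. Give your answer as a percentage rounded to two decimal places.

51.33%

Keanu reaches Orbis along 5 paths.
Direct stake: 40% = 40%.
Via Vireo → Northlake: 50% × 35% × 23% = 4.025%.
Via Northlake: 10% × 23% = 2.3%.
Via Vireo → Arbor: 50% × 8% × 20% = 0.8%.
Via Arbor: 21% × 20% = 4.2%.
Total: 40% + 4.025% + 2.3% + 0.8% + 4.2% = 51.325%.
Rounded: 51.33%.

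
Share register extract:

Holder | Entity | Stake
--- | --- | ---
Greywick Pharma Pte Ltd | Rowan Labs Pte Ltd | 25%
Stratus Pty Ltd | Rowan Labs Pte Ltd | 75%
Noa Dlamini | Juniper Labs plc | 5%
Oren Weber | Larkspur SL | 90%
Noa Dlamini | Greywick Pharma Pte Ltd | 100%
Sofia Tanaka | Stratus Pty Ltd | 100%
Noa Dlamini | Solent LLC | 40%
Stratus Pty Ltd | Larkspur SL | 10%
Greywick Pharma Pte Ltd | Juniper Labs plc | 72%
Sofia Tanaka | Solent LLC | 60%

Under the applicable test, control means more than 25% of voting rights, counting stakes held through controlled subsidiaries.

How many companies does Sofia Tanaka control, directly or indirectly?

Sofia holds 60% of Solent, so Sofia controls Solent.
Sofia holds 100% of Stratus, so Sofia controls Stratus.
Stratus holds 75% of Rowan, so Sofia controls Rowan.
No other company's threshold is met.
Sofia controls 3 companies.

3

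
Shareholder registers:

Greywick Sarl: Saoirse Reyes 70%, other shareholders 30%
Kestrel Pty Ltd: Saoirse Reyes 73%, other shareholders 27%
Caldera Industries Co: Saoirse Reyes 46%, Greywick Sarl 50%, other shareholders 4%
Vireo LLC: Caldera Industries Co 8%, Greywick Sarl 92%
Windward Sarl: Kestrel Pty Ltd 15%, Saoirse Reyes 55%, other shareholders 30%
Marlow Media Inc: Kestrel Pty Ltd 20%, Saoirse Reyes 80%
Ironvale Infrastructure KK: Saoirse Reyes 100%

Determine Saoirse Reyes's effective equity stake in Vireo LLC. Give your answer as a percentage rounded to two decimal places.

70.88%

Saoirse reaches Vireo along 3 paths.
Via Caldera: 46% × 8% = 3.68%.
Via Greywick → Caldera: 70% × 50% × 8% = 2.8%.
Via Greywick: 70% × 92% = 64.4%.
Total: 3.68% + 2.8% + 64.4% = 70.88%.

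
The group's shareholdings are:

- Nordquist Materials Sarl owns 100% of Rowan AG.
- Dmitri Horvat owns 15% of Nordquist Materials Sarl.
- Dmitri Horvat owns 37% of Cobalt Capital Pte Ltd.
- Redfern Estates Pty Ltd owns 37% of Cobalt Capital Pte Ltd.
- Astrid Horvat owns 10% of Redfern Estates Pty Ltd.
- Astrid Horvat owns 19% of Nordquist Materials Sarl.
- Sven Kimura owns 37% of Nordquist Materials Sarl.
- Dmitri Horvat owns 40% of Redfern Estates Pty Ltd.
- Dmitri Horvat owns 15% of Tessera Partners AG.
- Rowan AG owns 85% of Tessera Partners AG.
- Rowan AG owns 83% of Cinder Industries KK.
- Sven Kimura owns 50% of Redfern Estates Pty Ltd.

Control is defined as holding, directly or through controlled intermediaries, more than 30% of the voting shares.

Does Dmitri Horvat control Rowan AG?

Dmitri holds 40% of Redfern, so Dmitri controls Redfern.
Dmitri and Redfern together hold 37% + 37% = 74% of Cobalt, so Dmitri controls Cobalt.
Neither Dmitri nor any entity Dmitri controls holds any voting interest in Rowan.
So Dmitri does not control Rowan.

No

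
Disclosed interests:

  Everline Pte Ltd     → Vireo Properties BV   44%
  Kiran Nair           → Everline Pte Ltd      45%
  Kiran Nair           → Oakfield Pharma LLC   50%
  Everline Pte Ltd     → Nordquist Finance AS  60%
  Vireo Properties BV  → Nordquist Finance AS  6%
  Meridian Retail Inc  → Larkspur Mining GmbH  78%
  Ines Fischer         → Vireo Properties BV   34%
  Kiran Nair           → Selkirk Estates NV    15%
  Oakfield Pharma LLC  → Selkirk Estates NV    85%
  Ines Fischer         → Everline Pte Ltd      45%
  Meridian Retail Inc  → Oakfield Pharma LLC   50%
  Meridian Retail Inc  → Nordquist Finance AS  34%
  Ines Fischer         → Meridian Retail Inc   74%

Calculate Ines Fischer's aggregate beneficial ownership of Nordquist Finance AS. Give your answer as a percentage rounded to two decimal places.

Ines reaches Nordquist along 4 paths.
Via Everline → Vireo: 45% × 44% × 6% = 1.188%.
Via Vireo: 34% × 6% = 2.04%.
Via Everline: 45% × 60% = 27%.
Via Meridian: 74% × 34% = 25.16%.
Total: 1.188% + 2.04% + 27% + 25.16% = 55.388%.
Rounded: 55.39%.

55.39%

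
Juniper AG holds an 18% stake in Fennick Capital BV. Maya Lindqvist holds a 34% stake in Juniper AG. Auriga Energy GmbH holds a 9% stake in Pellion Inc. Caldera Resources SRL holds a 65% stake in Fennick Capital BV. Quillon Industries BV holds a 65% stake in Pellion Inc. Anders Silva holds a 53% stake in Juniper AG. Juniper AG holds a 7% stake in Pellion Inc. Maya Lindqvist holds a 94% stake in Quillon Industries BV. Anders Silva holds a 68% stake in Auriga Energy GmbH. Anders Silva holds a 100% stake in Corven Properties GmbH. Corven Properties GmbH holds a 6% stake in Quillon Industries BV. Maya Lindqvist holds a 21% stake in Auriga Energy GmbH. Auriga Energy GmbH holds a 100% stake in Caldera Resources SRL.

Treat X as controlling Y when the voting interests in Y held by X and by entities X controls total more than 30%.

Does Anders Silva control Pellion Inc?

Anders holds 68% of Auriga, so Anders controls Auriga.
Anders holds 53% of Juniper, so Anders controls Juniper.
Anders holds 100% of Corven, so Anders controls Corven.
Auriga holds 100% of Caldera, so Anders controls Caldera.
Juniper and Caldera together hold 18% + 65% = 83% of Fennick, so Anders controls Fennick.
In Pellion, Anders's side holds only 7% + 9% = 16%, not > 30%.
So Anders does not control Pellion.

No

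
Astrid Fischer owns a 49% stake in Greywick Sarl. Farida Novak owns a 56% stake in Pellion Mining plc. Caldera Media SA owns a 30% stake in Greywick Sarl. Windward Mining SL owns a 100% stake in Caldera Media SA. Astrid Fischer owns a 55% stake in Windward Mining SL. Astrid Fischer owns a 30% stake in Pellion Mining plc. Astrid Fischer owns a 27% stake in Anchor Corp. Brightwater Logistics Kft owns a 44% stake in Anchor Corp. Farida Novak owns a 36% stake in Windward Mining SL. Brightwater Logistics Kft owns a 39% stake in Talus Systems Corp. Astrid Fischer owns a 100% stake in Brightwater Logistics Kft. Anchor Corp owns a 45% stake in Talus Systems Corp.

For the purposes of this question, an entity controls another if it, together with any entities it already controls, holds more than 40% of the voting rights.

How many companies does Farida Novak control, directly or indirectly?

1

Farida holds 56% of Pellion, so Farida controls Pellion.
No other company's threshold is met.
Farida controls 1 company.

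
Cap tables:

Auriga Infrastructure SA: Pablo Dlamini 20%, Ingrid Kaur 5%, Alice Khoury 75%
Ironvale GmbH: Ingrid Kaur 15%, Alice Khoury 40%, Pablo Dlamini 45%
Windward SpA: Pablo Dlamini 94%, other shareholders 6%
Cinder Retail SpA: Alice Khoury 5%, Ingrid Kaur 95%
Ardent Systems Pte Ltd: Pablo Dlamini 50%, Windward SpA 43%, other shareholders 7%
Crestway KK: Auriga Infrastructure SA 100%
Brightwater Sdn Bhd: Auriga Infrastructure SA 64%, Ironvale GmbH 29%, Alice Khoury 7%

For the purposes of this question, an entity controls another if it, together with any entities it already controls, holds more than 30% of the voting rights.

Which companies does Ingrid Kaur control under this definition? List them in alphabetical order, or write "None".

Ingrid holds 95% of Cinder, so Ingrid controls Cinder.
No other company's threshold is met.

Cinder Retail SpA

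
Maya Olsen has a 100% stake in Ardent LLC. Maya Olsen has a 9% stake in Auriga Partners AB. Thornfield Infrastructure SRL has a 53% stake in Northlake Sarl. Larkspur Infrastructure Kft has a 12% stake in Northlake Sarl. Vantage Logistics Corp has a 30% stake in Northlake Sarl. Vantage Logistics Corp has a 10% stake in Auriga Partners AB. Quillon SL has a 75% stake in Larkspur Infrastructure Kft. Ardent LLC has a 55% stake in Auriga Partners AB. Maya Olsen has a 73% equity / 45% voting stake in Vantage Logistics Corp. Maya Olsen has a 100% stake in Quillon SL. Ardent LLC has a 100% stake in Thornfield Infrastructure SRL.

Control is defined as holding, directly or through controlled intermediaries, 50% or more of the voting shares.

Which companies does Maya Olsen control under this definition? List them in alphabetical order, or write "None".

Ardent LLC, Auriga Partners AB, Larkspur Infrastructure Kft, Northlake Sarl, Quillon SL, Thornfield Infrastructure SRL

Maya holds 100% of Quillon, so Maya controls Quillon.
Maya holds 100% of Ardent, so Maya controls Ardent.
Ardent and Maya together hold 55% + 9% = 64% of Auriga, so Maya controls Auriga.
Ardent holds 100% of Thornfield, so Maya controls Thornfield.
Quillon holds 75% of Larkspur, so Maya controls Larkspur.
Thornfield and Larkspur together hold 53% + 12% = 65% of Northlake, so Maya controls Northlake.
No other company's threshold is met.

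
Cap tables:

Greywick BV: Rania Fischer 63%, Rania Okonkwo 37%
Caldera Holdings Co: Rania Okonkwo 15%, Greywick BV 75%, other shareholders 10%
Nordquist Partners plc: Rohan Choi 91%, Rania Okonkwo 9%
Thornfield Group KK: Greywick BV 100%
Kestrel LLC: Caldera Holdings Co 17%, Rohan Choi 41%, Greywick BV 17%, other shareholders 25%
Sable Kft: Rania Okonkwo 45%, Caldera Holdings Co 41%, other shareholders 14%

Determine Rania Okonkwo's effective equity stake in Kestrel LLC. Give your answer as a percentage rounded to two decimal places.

Rania Okonkwo reaches Kestrel along 3 paths.
Via Caldera: 15% × 17% = 2.55%.
Via Greywick → Caldera: 37% × 75% × 17% = 4.7175%.
Via Greywick: 37% × 17% = 6.29%.
Total: 2.55% + 4.7175% + 6.29% = 13.5575%.
Rounded: 13.56%.

13.56%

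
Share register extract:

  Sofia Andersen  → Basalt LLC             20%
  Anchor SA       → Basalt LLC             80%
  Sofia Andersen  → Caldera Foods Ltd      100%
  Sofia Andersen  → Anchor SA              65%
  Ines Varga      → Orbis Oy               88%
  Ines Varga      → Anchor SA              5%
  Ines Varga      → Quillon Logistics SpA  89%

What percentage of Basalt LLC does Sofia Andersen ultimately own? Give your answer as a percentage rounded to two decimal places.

72.00%

Sofia reaches Basalt along 2 paths.
Direct stake: 20% = 20%.
Via Anchor: 65% × 80% = 52%.
Total: 20% + 52% = 72%.
Rounded: 72.00%.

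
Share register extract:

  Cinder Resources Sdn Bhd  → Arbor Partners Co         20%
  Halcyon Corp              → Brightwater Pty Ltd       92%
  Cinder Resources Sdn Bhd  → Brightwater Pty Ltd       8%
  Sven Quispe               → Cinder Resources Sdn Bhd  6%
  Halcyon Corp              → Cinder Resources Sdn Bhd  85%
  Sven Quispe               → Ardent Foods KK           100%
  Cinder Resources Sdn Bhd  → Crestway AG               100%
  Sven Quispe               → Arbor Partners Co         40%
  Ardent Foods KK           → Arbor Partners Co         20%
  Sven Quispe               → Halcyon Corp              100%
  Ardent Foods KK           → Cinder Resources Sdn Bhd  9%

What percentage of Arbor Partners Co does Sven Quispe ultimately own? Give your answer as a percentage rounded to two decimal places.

80.00%

Sven reaches Arbor along 5 paths.
Via Cinder: 6% × 20% = 1.2%.
Via Halcyon → Cinder: 100% × 85% × 20% = 17%.
Via Ardent → Cinder: 100% × 9% × 20% = 1.8%.
Via Ardent: 100% × 20% = 20%.
Direct stake: 40% = 40%.
Total: 1.2% + 17% + 1.8% + 20% + 40% = 80%.
Rounded: 80.00%.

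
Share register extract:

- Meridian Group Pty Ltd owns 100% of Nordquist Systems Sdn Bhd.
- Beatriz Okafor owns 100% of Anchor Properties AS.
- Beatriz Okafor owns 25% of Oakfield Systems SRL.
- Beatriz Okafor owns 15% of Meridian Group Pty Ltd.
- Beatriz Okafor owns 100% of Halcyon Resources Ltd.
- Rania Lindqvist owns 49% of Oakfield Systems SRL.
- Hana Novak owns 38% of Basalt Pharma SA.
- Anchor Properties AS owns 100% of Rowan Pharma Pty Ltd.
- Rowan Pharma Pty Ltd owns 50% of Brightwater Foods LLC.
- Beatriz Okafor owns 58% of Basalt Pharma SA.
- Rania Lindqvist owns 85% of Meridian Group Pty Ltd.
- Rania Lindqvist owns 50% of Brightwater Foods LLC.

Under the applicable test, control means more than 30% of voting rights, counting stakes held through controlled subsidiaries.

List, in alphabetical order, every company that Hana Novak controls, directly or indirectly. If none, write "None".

Hana holds 38% of Basalt, so Hana controls Basalt.
No other company's threshold is met.

Basalt Pharma SA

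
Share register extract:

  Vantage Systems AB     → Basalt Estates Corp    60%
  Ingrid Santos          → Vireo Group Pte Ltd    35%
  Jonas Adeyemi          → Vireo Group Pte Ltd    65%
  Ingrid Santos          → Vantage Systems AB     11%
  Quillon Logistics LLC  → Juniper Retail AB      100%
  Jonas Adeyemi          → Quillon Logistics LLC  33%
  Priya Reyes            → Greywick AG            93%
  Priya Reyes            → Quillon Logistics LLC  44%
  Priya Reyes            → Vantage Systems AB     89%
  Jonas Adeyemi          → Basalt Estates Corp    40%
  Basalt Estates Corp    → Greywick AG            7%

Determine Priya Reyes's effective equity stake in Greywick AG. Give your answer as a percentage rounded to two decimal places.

Priya reaches Greywick along 2 paths.
Via Vantage → Basalt: 89% × 60% × 7% = 3.738%.
Direct stake: 93% = 93%.
Total: 3.738% + 93% = 96.738%.
Rounded: 96.74%.

96.74%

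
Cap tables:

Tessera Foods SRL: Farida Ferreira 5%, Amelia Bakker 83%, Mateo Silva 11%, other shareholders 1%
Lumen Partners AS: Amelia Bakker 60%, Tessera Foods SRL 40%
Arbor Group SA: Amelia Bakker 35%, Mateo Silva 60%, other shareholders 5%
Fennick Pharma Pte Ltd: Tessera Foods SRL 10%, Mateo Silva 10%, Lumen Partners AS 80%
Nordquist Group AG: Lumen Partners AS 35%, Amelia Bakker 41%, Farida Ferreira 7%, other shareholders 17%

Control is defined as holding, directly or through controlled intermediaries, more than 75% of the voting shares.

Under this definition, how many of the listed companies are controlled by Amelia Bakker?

4

Amelia holds 83% of Tessera, so Amelia controls Tessera.
Amelia and Tessera together hold 60% + 40% = 100% of Lumen, so Amelia controls Lumen.
Tessera and Lumen together hold 10% + 80% = 90% of Fennick, so Amelia controls Fennick.
Lumen and Amelia together hold 35% + 41% = 76% of Nordquist, so Amelia controls Nordquist.
No other company's threshold is met.
Amelia controls 4 companies.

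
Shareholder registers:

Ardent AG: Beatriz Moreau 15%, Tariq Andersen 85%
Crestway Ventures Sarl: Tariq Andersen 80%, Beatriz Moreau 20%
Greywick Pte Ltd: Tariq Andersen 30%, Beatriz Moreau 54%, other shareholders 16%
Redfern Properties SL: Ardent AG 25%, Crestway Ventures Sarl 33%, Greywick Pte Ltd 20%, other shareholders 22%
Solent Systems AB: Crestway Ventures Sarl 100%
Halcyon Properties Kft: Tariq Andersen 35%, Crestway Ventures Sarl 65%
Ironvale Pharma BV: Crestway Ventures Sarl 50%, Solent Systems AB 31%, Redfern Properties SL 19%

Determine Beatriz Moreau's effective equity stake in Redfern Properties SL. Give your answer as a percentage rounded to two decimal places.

21.15%

Beatriz reaches Redfern along 3 paths.
Via Ardent: 15% × 25% = 3.75%.
Via Crestway: 20% × 33% = 6.6%.
Via Greywick: 54% × 20% = 10.8%.
Total: 3.75% + 6.6% + 10.8% = 21.15%.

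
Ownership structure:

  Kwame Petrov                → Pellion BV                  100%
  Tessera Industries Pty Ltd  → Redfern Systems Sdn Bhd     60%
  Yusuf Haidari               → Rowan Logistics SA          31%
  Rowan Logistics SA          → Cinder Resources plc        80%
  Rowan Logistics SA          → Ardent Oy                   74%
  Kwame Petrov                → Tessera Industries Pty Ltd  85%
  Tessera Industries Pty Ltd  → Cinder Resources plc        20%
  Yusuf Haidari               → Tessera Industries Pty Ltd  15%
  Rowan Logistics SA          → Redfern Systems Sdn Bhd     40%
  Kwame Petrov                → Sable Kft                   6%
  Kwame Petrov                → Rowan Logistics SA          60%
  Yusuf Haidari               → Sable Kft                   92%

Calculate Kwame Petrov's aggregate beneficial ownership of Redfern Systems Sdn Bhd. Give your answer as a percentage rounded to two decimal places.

75.00%

Kwame reaches Redfern along 2 paths.
Via Tessera: 85% × 60% = 51%.
Via Rowan: 60% × 40% = 24%.
Total: 51% + 24% = 75%.
Rounded: 75.00%.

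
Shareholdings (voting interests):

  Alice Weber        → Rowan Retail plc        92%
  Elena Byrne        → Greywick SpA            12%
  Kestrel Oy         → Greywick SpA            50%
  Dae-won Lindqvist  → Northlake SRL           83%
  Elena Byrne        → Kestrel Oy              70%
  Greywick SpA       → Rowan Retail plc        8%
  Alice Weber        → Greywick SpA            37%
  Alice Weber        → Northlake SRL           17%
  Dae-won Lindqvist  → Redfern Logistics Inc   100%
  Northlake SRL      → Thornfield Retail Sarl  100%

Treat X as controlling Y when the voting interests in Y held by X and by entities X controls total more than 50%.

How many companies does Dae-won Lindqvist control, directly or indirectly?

3

Dae-won holds 83% of Northlake, so Dae-won controls Northlake.
Dae-won holds 100% of Redfern, so Dae-won controls Redfern.
Northlake holds 100% of Thornfield, so Dae-won controls Thornfield.
No other company's threshold is met.
Dae-won controls 3 companies.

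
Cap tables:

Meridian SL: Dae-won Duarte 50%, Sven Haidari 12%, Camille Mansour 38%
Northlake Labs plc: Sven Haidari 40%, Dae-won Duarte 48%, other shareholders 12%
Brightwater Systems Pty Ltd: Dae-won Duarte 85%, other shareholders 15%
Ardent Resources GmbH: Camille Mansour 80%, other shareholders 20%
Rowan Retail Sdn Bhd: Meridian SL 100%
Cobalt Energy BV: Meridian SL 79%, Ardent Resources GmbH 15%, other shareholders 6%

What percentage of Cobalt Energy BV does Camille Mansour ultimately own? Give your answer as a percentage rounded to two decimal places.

Camille reaches Cobalt along 2 paths.
Via Meridian: 38% × 79% = 30.02%.
Via Ardent: 80% × 15% = 12%.
Total: 30.02% + 12% = 42.02%.

42.02%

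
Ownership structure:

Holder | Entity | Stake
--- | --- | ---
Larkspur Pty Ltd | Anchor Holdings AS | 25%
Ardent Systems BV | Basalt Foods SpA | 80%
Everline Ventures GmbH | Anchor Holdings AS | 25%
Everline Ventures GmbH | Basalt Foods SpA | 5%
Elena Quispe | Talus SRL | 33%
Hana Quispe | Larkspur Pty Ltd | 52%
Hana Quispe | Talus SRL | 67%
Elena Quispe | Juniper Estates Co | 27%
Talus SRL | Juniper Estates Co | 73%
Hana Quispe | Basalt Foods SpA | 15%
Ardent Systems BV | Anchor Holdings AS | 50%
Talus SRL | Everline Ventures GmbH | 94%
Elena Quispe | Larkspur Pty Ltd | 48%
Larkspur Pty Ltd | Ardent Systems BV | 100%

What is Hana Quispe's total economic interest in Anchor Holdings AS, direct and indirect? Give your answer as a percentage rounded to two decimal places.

Hana reaches Anchor along 3 paths.
Via Talus → Everline: 67% × 94% × 25% = 15.745%.
Via Larkspur: 52% × 25% = 13%.
Via Larkspur → Ardent: 52% × 100% × 50% = 26%.
Total: 15.745% + 13% + 26% = 54.745%.
Rounded: 54.75%.

54.75%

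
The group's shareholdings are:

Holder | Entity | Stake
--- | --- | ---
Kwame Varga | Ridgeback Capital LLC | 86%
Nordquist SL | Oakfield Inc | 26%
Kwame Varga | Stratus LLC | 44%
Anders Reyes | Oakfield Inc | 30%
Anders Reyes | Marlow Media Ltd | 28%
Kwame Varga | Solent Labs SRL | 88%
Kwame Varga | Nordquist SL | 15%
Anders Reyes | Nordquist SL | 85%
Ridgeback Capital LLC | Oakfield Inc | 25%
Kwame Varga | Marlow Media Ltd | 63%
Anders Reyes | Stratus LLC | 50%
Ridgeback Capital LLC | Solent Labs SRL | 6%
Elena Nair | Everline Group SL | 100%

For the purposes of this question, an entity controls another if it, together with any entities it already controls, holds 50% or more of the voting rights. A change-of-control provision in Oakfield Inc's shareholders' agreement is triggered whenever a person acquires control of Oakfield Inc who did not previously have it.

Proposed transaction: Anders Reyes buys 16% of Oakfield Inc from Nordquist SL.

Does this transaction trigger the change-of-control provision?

The purchase adds only to Anders's holdings (Nordquist's stake shrinks), so Anders is the only person who could newly come to control Oakfield.
Anders holds 85% of Nordquist, so Anders controls Nordquist.
Anders and Nordquist together hold 30% + 26% = 56% of Oakfield, so Anders controls Oakfield.
So Anders already controls Oakfield before the transaction.
After the purchase, Anders's direct stake in Oakfield rises to 30% + 16% = 46%, and Nordquist's stake falls to 10%.
Anders controlled Oakfield already, so this is not a new person acquiring control; every other person's position is unchanged or reduced.
No new person acquires control, so the clause is not triggered.

No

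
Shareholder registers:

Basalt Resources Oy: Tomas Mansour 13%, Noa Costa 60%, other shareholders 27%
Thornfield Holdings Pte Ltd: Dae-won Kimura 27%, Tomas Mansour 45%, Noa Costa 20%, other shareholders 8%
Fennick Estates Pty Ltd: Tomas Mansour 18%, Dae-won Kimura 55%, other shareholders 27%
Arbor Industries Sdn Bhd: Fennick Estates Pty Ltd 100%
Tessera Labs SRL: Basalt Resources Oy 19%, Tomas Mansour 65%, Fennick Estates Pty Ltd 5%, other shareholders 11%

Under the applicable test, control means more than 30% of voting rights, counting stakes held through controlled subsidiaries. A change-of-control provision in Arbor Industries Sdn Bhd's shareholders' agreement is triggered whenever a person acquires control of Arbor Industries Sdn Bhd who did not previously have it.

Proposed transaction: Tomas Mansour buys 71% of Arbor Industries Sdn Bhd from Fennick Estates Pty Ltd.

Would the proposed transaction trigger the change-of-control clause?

The purchase adds only to Tomas's holdings (Fennick's stake shrinks), so Tomas is the only person who could newly come to control Arbor.
Tomas holds 45% of Thornfield, so Tomas controls Thornfield.
Tomas holds 65% of Tessera, so Tomas controls Tessera.
Neither Tomas nor any entity Tomas controls holds any voting interest in Arbor.
So before the transaction, Tomas does not control Arbor.
After the purchase, Tomas holds 71% of Arbor directly, and Fennick's stake falls to 29%.
Tomas holds 71% of Arbor, so Tomas controls Arbor.
Tomas did not control Arbor before and does after, so the clause is triggered.

Yes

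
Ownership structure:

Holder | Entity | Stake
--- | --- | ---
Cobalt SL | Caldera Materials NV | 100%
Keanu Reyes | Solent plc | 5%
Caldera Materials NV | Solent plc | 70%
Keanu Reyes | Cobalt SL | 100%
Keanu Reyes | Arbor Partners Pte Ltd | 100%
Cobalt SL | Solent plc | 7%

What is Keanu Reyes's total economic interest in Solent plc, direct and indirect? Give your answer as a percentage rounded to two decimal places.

Keanu reaches Solent along 3 paths.
Direct stake: 5% = 5%.
Via Cobalt → Caldera: 100% × 100% × 70% = 70%.
Via Cobalt: 100% × 7% = 7%.
Total: 5% + 70% + 7% = 82%.
Rounded: 82.00%.

82.00%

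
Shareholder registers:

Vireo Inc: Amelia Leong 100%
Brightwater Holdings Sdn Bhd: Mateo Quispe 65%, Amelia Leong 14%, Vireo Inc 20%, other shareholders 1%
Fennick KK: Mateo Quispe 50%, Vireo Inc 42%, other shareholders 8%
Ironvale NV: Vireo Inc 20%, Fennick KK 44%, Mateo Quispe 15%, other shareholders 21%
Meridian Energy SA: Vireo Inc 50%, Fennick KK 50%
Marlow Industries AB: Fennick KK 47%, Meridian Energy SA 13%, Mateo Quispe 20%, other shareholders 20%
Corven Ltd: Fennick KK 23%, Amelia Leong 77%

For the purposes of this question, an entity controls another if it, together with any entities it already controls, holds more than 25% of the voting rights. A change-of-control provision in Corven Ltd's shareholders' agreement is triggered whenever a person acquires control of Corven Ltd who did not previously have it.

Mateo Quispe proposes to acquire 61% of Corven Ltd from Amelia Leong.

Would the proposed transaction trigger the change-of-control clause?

The purchase adds only to Mateo's holdings (Amelia's stake shrinks), so Mateo is the only person who could newly come to control Corven.
Mateo holds 65% of Brightwater, so Mateo controls Brightwater.
Mateo holds 50% of Fennick, so Mateo controls Fennick.
Fennick and Mateo together hold 44% + 15% = 59% of Ironvale, so Mateo controls Ironvale.
Fennick holds 50% of Meridian, so Mateo controls Meridian.
Fennick and Meridian and Mateo together hold 47% + 13% + 20% = 80% of Marlow, so Mateo controls Marlow.
In Corven, Mateo's side holds only 23%, not > 25%.
So before the transaction, Mateo does not control Corven.
After the purchase, Mateo holds 61% of Corven directly, and Amelia's stake falls to 16%.
Fennick and Mateo together hold 23% + 61% = 84% of Corven, so Mateo controls Corven.
Mateo did not control Corven before and does after, so the clause is triggered.

Yes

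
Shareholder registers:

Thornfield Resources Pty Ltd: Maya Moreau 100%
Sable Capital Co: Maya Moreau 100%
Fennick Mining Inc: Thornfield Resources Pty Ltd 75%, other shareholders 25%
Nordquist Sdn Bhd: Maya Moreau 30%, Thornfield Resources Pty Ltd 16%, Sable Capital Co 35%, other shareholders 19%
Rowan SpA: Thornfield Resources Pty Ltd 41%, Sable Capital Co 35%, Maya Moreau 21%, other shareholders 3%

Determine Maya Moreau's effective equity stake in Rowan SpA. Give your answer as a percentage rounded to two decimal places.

97.00%

Maya reaches Rowan along 3 paths.
Via Thornfield: 100% × 41% = 41%.
Via Sable: 100% × 35% = 35%.
Direct stake: 21% = 21%.
Total: 41% + 35% + 21% = 97%.
Rounded: 97.00%.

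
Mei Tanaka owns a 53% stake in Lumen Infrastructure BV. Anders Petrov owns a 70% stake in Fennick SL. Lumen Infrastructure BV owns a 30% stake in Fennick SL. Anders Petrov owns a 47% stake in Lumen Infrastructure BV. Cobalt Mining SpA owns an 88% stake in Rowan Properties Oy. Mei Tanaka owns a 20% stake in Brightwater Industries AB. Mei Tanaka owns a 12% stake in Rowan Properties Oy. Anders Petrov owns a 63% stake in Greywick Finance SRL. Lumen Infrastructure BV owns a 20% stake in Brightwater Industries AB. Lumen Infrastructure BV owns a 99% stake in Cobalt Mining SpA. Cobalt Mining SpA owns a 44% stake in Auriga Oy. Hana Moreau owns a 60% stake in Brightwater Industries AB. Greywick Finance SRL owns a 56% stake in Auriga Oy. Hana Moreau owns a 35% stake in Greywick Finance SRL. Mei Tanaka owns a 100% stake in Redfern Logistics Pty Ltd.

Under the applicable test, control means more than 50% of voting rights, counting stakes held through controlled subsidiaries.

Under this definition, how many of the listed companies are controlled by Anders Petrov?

3

Anders holds 63% of Greywick, so Anders controls Greywick.
Greywick holds 56% of Auriga, so Anders controls Auriga.
Anders holds 70% of Fennick, so Anders controls Fennick.
No other company's threshold is met.
Anders controls 3 companies.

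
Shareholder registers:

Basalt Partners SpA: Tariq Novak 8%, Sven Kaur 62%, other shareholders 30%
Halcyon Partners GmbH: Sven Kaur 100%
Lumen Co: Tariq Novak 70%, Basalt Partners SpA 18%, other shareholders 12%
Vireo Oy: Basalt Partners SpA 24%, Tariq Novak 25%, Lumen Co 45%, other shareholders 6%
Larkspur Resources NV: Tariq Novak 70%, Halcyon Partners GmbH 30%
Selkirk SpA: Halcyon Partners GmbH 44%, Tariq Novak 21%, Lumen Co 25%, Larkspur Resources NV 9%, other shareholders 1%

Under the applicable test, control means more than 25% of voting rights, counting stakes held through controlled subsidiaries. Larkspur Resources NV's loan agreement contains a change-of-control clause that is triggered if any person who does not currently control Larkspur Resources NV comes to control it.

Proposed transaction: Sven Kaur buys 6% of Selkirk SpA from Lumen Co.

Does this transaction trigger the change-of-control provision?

The purchase adds only to Sven's holdings (Lumen's stake shrinks), so Sven is the only person who could newly come to control Larkspur.
Sven holds 100% of Halcyon, so Sven controls Halcyon.
Halcyon holds 30% of Larkspur, so Sven controls Larkspur.
So Sven already controls Larkspur before the transaction.
After the purchase, Sven holds 6% of Selkirk directly, and Lumen's stake falls to 19%.
Sven controlled Larkspur already, so this is not a new person acquiring control; every other person's position is unchanged or reduced.
No new person acquires control, so the clause is not triggered.

No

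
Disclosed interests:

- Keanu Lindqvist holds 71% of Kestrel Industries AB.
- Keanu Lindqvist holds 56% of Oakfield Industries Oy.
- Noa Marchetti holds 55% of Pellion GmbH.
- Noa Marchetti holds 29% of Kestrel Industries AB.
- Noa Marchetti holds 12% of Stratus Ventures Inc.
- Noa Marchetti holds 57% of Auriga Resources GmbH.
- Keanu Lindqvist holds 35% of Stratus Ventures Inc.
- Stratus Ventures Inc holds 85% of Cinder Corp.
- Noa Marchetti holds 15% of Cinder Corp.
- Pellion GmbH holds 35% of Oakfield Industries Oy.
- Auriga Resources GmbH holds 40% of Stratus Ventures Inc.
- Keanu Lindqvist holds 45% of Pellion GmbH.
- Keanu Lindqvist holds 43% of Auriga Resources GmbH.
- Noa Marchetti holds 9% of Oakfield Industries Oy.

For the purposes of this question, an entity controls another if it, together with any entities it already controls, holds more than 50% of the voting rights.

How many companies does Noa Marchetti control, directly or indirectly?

Noa holds 57% of Auriga, so Noa controls Auriga.
Noa holds 55% of Pellion, so Noa controls Pellion.
Auriga and Noa together hold 40% + 12% = 52% of Stratus, so Noa controls Stratus.
Stratus and Noa together hold 85% + 15% = 100% of Cinder, so Noa controls Cinder.
No other company's threshold is met.
Noa controls 4 companies.

4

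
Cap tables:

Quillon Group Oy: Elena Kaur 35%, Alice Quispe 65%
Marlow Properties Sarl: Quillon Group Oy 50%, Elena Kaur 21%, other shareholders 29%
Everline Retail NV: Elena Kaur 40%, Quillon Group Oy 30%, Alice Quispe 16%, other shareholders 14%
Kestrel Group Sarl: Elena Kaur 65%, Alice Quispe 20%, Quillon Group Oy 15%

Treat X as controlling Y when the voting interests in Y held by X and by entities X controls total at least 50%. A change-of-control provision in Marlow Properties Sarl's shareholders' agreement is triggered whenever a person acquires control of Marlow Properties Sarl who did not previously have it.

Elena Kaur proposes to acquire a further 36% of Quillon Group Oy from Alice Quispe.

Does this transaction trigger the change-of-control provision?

Yes

The purchase adds only to Elena's holdings (Alice's stake shrinks), so Elena is the only person who could newly come to control Marlow.
Elena holds 65% of Kestrel, so Elena controls Kestrel.
In Marlow, Elena's side holds only 21%, not ≥ 50%.
So before the transaction, Elena does not control Marlow.
After the purchase, Elena's direct stake in Quillon rises to 35% + 36% = 71%, and Alice's stake falls to 29%.
Elena holds 71% of Quillon, so Elena controls Quillon.
Quillon and Elena together hold 50% + 21% = 71% of Marlow, so Elena controls Marlow.
Elena did not control Marlow before and does after, so the clause is triggered.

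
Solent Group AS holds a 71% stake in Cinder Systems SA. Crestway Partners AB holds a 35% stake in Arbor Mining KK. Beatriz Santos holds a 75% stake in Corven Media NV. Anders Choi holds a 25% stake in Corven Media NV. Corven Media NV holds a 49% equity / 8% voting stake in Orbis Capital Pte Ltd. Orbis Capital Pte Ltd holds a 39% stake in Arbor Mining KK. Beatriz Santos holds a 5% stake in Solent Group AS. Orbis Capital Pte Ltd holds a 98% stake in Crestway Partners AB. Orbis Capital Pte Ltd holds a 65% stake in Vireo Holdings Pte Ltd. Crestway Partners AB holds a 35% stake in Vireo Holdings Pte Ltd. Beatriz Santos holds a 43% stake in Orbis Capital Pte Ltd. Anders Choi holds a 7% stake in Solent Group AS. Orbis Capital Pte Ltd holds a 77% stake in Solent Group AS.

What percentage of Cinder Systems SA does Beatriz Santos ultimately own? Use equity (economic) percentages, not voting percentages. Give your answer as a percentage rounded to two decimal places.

Beatriz reaches Cinder along 3 paths.
Via Corven → Orbis → Solent: 75% × 49% × 77% × 71% = 20.091225%.
Via Orbis → Solent: 43% × 77% × 71% = 23.5081%.
Via Solent: 5% × 71% = 3.55%.
Total: 20.091225% + 23.5081% + 3.55% = 47.149325%.
Rounded: 47.15%.

47.15%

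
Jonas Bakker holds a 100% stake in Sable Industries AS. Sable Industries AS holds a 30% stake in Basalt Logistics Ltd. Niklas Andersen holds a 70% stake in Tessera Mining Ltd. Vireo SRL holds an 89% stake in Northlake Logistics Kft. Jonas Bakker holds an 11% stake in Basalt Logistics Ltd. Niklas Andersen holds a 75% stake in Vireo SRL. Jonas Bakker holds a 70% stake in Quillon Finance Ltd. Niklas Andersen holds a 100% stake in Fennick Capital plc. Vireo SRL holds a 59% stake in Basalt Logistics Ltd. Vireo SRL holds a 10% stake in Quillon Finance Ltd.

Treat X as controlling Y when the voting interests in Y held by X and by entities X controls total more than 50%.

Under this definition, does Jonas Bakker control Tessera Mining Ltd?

Jonas holds 100% of Sable, so Jonas controls Sable.
Jonas holds 70% of Quillon, so Jonas controls Quillon.
Neither Jonas nor any entity Jonas controls holds any voting interest in Tessera.
So Jonas does not control Tessera.

No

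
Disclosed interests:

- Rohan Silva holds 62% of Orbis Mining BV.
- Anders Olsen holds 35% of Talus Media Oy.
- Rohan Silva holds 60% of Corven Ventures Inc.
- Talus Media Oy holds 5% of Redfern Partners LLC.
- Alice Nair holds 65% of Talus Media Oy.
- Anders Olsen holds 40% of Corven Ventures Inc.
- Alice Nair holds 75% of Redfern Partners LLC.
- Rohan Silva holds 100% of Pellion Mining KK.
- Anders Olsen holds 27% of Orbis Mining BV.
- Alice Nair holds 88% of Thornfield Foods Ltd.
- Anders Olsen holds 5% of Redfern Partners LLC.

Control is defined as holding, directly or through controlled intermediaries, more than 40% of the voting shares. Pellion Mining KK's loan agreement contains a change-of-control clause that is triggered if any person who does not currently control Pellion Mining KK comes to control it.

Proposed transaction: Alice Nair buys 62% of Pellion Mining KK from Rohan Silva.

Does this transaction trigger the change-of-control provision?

Yes

The purchase adds only to Alice's holdings (Rohan's stake shrinks), so Alice is the only person who could newly come to control Pellion.
Alice holds 65% of Talus, so Alice controls Talus.
Alice holds 88% of Thornfield, so Alice controls Thornfield.
Talus and Alice together hold 5% + 75% = 80% of Redfern, so Alice controls Redfern.
Neither Alice nor any entity Alice controls holds any voting interest in Pellion.
So before the transaction, Alice does not control Pellion.
After the purchase, Alice holds 62% of Pellion directly, and Rohan's stake falls to 38%.
Alice holds 62% of Pellion, so Alice controls Pellion.
Alice did not control Pellion before and does after, so the clause is triggered.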